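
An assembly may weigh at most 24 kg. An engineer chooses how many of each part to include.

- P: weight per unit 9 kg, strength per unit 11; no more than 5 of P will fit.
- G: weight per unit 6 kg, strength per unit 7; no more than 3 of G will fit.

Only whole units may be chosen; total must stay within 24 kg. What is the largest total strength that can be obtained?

29

Take 2×P and 1×G: weight 24 ≤ 24, strength 2·11 + 1·7 = 29.
No other integer combination yields more.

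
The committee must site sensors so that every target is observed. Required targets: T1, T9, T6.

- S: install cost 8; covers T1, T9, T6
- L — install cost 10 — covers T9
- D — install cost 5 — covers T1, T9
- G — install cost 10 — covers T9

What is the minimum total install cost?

8

S alone covers T1, T9, T6 — every target.
Total install cost: 8.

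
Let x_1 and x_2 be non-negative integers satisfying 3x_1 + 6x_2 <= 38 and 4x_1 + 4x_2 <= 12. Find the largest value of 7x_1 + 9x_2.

27

(x_1,x_2)=(0,3) is feasible, giving 27.
(x_1,x_2)=(1,2) is feasible, giving 25.
(x_1,x_2)=(0,2) is feasible, giving 18.
Maximum is 27 at (x_1,x_2)=(0,3).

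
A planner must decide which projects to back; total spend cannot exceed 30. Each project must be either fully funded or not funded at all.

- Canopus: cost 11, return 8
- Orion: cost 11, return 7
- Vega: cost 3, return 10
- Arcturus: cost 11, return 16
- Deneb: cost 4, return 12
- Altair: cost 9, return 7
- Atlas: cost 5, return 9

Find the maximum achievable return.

47

This is a 0-1 knapsack instance.
Take Vega, Arcturus, Deneb, and Atlas: cost 3 + 11 + 4 + 5 = 23 ≤ 30, return 10 + 16 + 12 + 9 = 47.
No other feasible combination does better.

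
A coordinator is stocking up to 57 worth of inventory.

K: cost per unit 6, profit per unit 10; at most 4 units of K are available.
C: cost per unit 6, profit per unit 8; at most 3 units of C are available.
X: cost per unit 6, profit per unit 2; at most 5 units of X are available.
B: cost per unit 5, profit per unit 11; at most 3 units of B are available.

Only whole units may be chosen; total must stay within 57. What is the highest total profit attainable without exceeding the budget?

This is a bounded integer knapsack.
B has the best ratio (11/5); taking only B gives at most 3×11 = 33 (stopped by the supply cap of 3).
Mixing does better — 4×K, 3×C, and 3×B: cost 57 ≤ 57, profit 4·10 + 3·8 + 3·11 = 97.

97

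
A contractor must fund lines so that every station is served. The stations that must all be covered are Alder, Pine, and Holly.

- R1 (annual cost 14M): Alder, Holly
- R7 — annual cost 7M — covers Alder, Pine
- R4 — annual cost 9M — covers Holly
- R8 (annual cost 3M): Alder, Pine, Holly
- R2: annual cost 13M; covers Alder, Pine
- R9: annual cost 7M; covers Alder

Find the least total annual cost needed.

R8 alone covers Alder, Pine, Holly — every station.
Total annual cost: 3.
No cover costs less than 3.

3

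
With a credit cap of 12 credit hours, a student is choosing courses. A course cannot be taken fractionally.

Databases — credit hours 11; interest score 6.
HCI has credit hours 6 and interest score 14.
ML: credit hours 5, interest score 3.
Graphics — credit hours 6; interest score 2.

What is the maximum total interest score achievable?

17

Allowing fractional choices, the relaxed optimum would be about 17.5, but courses are indivisible.
HCI: credit hours 6 ≤ 12, interest score 14.
HCI + ML: credit hours 6 + 5 = 11 ≤ 12, interest score 14 + 3 = 17.
HCI + Graphics: credit hours 6 + 6 = 12 ≤ 12, interest score 14 + 2 = 16.
Best is HCI and ML with total interest score 17.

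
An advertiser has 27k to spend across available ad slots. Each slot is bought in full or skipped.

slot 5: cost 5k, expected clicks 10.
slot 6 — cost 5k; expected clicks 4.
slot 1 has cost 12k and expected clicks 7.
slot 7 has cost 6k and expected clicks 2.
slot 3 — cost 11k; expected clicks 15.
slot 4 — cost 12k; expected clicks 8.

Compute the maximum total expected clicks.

31

This is an integer program with binary decision variables.
Allowing fractional choices, the relaxed optimum would be about 33.0, but ad slots are indivisible.
slot 5 + slot 6 + slot 7 + slot 3: cost 5 + 5 + 6 + 11 = 27 ≤ 27, expected clicks 10 + 4 + 2 + 15 = 31.
slot 5 + slot 7 + slot 3: cost 5 + 6 + 11 = 22 ≤ 27, expected clicks 10 + 2 + 15 = 27.
slot 5 + slot 6 + slot 3: cost 5 + 5 + 11 = 21 ≤ 27, expected clicks 10 + 4 + 15 = 29.
Best is slot 5, slot 6, slot 7, and slot 3 with total expected clicks 31.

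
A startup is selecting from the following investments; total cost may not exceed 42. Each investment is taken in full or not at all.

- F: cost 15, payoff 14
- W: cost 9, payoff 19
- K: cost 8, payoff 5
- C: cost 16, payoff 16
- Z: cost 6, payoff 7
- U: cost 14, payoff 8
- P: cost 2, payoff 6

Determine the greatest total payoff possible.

Allowing fractional choices, the relaxed optimum would be about 56.4, but investments are indivisible.
W + K + C + Z + P: cost 9 + 8 + 16 + 6 + 2 = 41 ≤ 42, payoff 19 + 5 + 16 + 7 + 6 = 53.
F + W + K + Z + P: cost 15 + 9 + 8 + 6 + 2 = 40 ≤ 42, payoff 14 + 19 + 5 + 7 + 6 = 51.
F + W + C + P: cost 15 + 9 + 16 + 2 = 42 ≤ 42, payoff 14 + 19 + 16 + 6 = 55.
Best is F, W, C, and P with total payoff 55.

55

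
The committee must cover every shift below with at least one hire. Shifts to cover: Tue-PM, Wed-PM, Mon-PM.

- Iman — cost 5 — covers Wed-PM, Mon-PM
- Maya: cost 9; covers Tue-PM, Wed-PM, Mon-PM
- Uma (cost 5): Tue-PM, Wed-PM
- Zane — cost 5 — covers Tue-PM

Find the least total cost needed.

9

The greedy cost-per-new-shift heuristic would pick Iman and Uma for 10, but a cheaper cover exists.
Maya alone covers Tue-PM, Wed-PM, Mon-PM — every shift.
Total cost: 9.
No cover costs less than 9.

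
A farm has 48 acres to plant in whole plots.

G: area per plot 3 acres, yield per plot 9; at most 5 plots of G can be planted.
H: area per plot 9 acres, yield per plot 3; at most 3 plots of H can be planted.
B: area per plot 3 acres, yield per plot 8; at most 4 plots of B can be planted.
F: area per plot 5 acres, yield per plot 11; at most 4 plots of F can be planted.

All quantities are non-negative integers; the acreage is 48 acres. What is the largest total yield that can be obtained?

5×G, 3×B, and 4×F: area 44 ≤ 48, yield 5·9 + 3·8 + 4·11 = 113.
5×G, 4×B, and 4×F: area 47 ≤ 48, yield 5·9 + 4·8 + 4·11 = 121.
Best is 121.

121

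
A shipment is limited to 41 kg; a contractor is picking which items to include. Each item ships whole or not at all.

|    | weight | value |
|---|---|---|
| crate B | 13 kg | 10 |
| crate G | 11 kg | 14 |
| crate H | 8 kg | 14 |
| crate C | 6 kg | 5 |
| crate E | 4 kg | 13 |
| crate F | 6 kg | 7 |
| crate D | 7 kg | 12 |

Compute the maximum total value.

This is an integer program with binary decision variables.
Allowing fractional choices, the relaxed optimum would be about 64.2, but items are indivisible.
crate G + crate H + crate C + crate E + crate D: weight 11 + 8 + 6 + 4 + 7 = 36 ≤ 41, value 14 + 14 + 5 + 13 + 12 = 58.
crate G + crate H + crate E + crate F + crate D: weight 11 + 8 + 4 + 6 + 7 = 36 ≤ 41, value 14 + 14 + 13 + 7 + 12 = 60.
Best is crate G, crate H, crate E, crate F, and crate D with total value 60.

60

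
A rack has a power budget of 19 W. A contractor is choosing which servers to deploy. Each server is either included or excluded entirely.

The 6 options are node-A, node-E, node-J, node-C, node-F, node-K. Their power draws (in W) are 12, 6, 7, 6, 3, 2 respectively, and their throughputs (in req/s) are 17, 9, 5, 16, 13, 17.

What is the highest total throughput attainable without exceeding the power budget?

55

Allowing fractional choices, the relaxed optimum would be about 57.8, but servers are indivisible.
node-A + node-F + node-K: power draw 12 + 3 + 2 = 17 ≤ 19, throughput 17 + 13 + 17 = 47.
node-J + node-C + node-F + node-K: power draw 7 + 6 + 3 + 2 = 18 ≤ 19, throughput 5 + 16 + 13 + 17 = 51.
node-E + node-C + node-F + node-K: power draw 6 + 6 + 3 + 2 = 17 ≤ 19, throughput 9 + 16 + 13 + 17 = 55.
Best is node-E, node-C, node-F, and node-K with total throughput 55.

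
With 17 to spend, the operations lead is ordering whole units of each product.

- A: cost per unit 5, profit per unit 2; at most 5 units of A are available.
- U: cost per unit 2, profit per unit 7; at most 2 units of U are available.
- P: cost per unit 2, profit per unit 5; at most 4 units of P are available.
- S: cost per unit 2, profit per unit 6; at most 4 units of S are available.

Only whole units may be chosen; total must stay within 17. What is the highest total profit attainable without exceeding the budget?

This is a bounded integer knapsack.
U has the best ratio (7/2); taking only U gives at most 2×7 = 14 (stopped by the supply cap of 2).
Mixing does better — 2×U, 2×P, and 4×S: cost 16 ≤ 17, profit 2·7 + 2·5 + 4·6 = 48.

48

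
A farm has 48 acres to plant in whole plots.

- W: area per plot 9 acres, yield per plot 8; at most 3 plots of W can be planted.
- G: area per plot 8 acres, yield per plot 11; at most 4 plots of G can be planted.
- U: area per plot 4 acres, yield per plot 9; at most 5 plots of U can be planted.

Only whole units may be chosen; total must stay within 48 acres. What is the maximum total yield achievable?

80

This is a bounded integer knapsack.
U has the best ratio (9/4); taking only U gives at most 5×9 = 45 (stopped by the supply cap of 5).
Mixing does better — 4×G and 4×U: area 48 ≤ 48, yield 4·11 + 4·9 = 80.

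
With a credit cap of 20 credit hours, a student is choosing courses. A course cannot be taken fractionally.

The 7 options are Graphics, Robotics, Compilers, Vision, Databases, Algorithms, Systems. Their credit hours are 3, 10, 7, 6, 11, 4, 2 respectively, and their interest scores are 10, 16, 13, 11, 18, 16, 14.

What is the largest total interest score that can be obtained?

Allowing fractional choices, the relaxed optimum would be about 60.3, but courses are indivisible.
Graphics + Databases + Algorithms + Systems: credit hours 3 + 11 + 4 + 2 = 20 ≤ 20, interest score 10 + 18 + 16 + 14 = 58.
Graphics + Robotics + Algorithms + Systems: credit hours 3 + 10 + 4 + 2 = 19 ≤ 20, interest score 10 + 16 + 16 + 14 = 56.
Compilers + Vision + Algorithms + Systems: credit hours 7 + 6 + 4 + 2 = 19 ≤ 20, interest score 13 + 11 + 16 + 14 = 54.
Best is Graphics, Databases, Algorithms, and Systems with total interest score 58.

58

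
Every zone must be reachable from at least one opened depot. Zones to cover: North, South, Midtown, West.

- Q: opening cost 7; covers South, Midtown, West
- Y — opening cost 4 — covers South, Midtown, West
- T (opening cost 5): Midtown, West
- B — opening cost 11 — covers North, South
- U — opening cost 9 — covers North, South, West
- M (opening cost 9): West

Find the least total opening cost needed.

This is a weighted set-cover instance.
Choose Y and U: together they cover North, South, Midtown, West — every zone.
Total opening cost: 4 + 9 = 13.
No cover costs less than 13.

13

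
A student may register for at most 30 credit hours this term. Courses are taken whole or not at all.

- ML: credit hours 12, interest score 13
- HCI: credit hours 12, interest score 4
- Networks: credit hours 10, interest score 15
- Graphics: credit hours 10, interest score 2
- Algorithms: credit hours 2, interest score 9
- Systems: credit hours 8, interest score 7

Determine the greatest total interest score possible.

37

Take ML, Networks, and Algorithms: credit hours 12 + 10 + 2 = 24 ≤ 30, interest score 13 + 15 + 9 = 37.
No other feasible combination does better.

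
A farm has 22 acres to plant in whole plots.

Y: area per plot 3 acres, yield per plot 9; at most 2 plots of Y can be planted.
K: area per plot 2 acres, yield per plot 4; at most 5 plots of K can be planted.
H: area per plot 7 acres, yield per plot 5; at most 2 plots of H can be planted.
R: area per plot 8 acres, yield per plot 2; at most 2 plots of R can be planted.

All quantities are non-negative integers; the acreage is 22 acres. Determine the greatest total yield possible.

39

This is a bounded integer knapsack.
Y has the best ratio (9/3); taking only Y gives at most 2×9 = 18 (stopped by the supply cap of 2).
Mixing does better — 2×Y, 4×K, and 1×H: area 21 ≤ 22, yield 2·9 + 4·4 + 1·5 = 39.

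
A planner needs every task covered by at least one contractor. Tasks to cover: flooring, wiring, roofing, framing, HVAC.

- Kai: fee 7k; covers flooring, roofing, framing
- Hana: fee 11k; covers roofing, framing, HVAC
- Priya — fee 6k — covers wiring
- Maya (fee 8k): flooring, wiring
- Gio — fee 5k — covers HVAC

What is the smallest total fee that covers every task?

18

This is an integer covering problem.
Choose Kai, Priya, and Gio: together they cover flooring, wiring, roofing, framing, HVAC — every task.
Total fee: 7 + 6 + 5 = 18.
No cover costs less than 18.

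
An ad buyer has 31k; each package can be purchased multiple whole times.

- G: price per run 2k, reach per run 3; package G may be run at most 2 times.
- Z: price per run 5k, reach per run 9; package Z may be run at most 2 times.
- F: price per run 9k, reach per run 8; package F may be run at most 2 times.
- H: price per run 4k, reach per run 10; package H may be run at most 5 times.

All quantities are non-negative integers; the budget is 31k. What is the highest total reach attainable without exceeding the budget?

Take 2×Z and 5×H: price 30 ≤ 31, reach 2·9 + 5·10 = 68.
H has the best ratio (10/4) and is taken to its limit of 5; remaining capacity is filled optimally with the others.

68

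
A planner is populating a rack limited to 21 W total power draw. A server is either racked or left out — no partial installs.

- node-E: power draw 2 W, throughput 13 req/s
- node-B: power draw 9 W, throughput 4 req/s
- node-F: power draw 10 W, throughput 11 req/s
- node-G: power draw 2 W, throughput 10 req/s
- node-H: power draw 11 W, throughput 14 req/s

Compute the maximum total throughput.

Treat it as a binary knapsack problem.
node-E + node-B + node-F: power draw 2 + 9 + 10 = 21 ≤ 21, throughput 13 + 4 + 11 = 28.
node-E + node-G + node-H: power draw 2 + 2 + 11 = 15 ≤ 21, throughput 13 + 10 + 14 = 37.
node-E + node-F + node-G: power draw 2 + 10 + 2 = 14 ≤ 21, throughput 13 + 11 + 10 = 34.
Best is node-E, node-G, and node-H with total throughput 37.

37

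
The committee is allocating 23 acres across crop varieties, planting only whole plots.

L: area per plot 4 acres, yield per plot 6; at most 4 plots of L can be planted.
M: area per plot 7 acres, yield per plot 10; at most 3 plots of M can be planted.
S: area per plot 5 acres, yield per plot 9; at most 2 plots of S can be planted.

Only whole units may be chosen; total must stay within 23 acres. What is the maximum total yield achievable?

Take 3×L and 2×S: area 22 ≤ 23, yield 3·6 + 2·9 = 36.
S has the best ratio (9/5) and is taken to its limit of 2; remaining capacity is filled optimally with the others.

36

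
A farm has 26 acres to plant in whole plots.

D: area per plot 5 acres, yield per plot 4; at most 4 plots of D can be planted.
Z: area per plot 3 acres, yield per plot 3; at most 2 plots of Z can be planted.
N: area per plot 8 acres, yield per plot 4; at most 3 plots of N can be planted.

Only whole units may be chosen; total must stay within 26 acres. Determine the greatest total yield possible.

22

This is a bounded integer knapsack.
Take 4×D and 2×Z: area 26 ≤ 26, yield 4·4 + 2·3 = 22.
Z has the best ratio (3/3) and is taken to its limit of 2; remaining capacity is filled optimally with the others.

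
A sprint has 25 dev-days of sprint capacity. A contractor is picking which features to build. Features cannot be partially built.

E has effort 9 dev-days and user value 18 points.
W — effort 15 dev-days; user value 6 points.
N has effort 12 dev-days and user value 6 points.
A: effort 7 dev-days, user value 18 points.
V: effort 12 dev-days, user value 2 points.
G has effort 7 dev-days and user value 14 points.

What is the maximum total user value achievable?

This is a 0-1 knapsack instance.
Allowing fractional choices, the relaxed optimum would be about 51.0, but features are indivisible.
A + G: effort 7 + 7 = 14 ≤ 25, user value 18 + 14 = 32.
E + A + G: effort 9 + 7 + 7 = 23 ≤ 25, user value 18 + 18 + 14 = 50.
E + A: effort 9 + 7 = 16 ≤ 25, user value 18 + 18 = 36.
Best is E, A, and G with total user value 50.

50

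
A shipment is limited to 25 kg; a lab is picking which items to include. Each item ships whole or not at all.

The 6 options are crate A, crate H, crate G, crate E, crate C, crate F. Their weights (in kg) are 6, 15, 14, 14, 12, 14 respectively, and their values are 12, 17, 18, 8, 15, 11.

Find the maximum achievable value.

30

crate A + crate H: weight 6 + 15 = 21 ≤ 25, value 12 + 17 = 29.
crate A + crate G: weight 6 + 14 = 20 ≤ 25, value 12 + 18 = 30.
Best is crate A and crate G with total value 30.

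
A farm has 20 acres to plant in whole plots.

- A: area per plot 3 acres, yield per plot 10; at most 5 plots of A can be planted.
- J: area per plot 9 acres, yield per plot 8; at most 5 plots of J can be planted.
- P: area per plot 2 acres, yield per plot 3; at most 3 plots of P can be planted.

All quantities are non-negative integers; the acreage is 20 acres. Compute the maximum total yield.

56

A has the best ratio (10/3); taking only A gives at most 5×10 = 50 (stopped by the supply cap of 5).
Mixing does better — 5×A and 2×P: area 19 ≤ 20, yield 5·10 + 2·3 = 56.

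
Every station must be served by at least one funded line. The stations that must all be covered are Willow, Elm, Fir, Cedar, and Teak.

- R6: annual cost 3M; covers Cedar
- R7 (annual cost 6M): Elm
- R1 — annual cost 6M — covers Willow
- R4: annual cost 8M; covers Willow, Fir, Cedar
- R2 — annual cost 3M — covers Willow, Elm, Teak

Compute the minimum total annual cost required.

11

This is a weighted set-cover instance.
The greedy cost-per-new-station heuristic would pick R2, R6, and R4 for 14, but a cheaper cover exists.
Choose R4 and R2: together they cover Willow, Elm, Fir, Cedar, Teak — every station.
Total annual cost: 8 + 3 = 11.
No cover costs less than 11.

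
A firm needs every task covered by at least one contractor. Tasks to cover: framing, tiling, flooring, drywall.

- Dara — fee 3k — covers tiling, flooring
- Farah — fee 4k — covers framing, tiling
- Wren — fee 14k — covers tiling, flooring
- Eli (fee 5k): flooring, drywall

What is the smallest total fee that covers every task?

9

This is a weighted set-cover instance.
The greedy cost-per-new-task heuristic would pick Dara, Farah, and Eli for 12, but a cheaper cover exists.
Choose Farah and Eli: together they cover framing, tiling, flooring, drywall — every task.
Total fee: 4 + 5 = 9.
No cover costs less than 9.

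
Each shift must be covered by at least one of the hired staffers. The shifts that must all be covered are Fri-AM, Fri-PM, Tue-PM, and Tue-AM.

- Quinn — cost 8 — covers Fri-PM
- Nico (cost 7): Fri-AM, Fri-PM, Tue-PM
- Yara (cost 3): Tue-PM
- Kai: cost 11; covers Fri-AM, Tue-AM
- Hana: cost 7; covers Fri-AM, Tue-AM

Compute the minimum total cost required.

14

Choose Nico and Hana: together they cover Fri-AM, Fri-PM, Tue-PM, Tue-AM — every shift.
Total cost: 7 + 7 = 14.
No cover costs less than 14.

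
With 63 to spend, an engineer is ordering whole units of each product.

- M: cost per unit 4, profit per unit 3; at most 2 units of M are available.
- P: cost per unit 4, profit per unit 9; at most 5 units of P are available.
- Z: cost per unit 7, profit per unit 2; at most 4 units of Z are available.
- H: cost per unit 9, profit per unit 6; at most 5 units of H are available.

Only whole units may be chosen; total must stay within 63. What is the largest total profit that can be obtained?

72

P has the best ratio (9/4); taking only P gives at most 5×9 = 45 (stopped by the supply cap of 5).
Mixing does better — 1×M, 5×P, and 4×H: cost 60 ≤ 63, profit 1·3 + 5·9 + 4·6 = 72.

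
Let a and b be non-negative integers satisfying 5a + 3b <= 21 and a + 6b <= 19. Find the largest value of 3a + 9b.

(a,b)=(1,3) is feasible, giving 30.
(a,b)=(0,3) is feasible, giving 27.
(a,b)=(3,2) is feasible, giving 27.
(a,b)=(2,2) is feasible, giving 24.
Maximum is 30 at (a,b)=(1,3).

30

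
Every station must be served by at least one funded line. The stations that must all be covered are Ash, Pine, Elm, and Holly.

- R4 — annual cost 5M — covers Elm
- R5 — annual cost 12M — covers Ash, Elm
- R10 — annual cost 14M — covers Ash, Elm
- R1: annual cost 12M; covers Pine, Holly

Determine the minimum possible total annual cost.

24

The greedy cost-per-new-station heuristic would pick R4, R1, and R5 for 29, but a cheaper cover exists.
Choose R5 and R1: together they cover Ash, Pine, Elm, Holly — every station.
Total annual cost: 12 + 12 = 24.
No cover costs less than 24.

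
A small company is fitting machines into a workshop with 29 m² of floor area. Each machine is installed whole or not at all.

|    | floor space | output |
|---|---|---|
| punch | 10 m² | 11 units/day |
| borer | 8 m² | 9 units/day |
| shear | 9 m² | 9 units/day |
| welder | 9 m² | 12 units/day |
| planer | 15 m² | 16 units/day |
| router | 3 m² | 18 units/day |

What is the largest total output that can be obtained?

48

Allowing fractional choices, the relaxed optimum would be about 48.9, but machines are indivisible.
borer + shear + welder + router: floor space 8 + 9 + 9 + 3 = 29 ≤ 29, output 9 + 9 + 12 + 18 = 48.
welder + planer + router: floor space 9 + 15 + 3 = 27 ≤ 29, output 12 + 16 + 18 = 46.
punch + planer + router: floor space 10 + 15 + 3 = 28 ≤ 29, output 11 + 16 + 18 = 45.
Best is borer, shear, welder, and router with total output 48.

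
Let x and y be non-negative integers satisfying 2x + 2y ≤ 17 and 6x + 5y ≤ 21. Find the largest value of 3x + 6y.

(x,y)=(0,4): 2·0+2·4=8≤17, 6·0+5·4=20≤21, objective 24.
(x,y)=(1,3): 2·1+2·3=8≤17, 6·1+5·3=21≤21, objective 21.
(x,y)=(0,3): 2·0+2·3=6≤17, 6·0+5·3=15≤21, objective 18.
Maximum is 24 at (x,y)=(0,4).

24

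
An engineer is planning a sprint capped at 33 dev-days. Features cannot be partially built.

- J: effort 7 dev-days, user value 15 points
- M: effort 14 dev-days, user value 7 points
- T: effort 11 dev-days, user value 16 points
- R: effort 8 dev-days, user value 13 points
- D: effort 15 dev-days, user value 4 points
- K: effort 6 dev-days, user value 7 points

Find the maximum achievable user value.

Take J, T, R, and K: effort 7 + 11 + 8 + 6 = 32 ≤ 33, user value 15 + 16 + 13 + 7 = 51.
No other feasible combination does better.

51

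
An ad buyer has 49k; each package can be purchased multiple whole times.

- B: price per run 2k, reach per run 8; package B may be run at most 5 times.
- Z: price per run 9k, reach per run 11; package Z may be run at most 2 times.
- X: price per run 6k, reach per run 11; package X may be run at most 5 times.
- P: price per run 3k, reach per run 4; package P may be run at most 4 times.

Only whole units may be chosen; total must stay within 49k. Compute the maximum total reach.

107

Take 5×B, 5×X, and 3×P: price 49 ≤ 49, reach 5·8 + 5·11 + 3·4 = 107.
B has the best ratio (8/2) and is taken to its limit of 5; remaining capacity is filled optimally with the others.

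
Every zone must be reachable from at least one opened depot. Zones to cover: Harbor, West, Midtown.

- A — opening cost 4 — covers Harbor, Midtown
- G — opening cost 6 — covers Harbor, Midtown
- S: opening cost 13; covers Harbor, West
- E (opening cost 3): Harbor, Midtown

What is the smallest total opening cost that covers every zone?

16

Choose S and E: together they cover Harbor, West, Midtown — every zone.
Total opening cost: 13 + 3 = 16.
No cover costs less than 16.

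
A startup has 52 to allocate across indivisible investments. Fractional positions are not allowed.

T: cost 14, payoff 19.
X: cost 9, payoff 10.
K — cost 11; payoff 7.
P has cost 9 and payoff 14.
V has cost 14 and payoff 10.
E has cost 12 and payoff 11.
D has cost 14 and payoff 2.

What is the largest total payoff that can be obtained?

54

T + P + V + E: cost 14 + 9 + 14 + 12 = 49 ≤ 52, payoff 19 + 14 + 10 + 11 = 54.
T + X + P + V: cost 14 + 9 + 9 + 14 = 46 ≤ 52, payoff 19 + 10 + 14 + 10 = 53.
T + X + P + E: cost 14 + 9 + 9 + 12 = 44 ≤ 52, payoff 19 + 10 + 14 + 11 = 54.
The maximum payoff is 54; one optimal choice is T, X, P, and E.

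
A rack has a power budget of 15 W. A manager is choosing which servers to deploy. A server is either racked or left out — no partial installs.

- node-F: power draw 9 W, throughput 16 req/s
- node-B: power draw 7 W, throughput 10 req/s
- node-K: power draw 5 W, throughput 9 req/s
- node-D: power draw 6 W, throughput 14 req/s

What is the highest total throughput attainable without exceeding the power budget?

30

Take node-F and node-D: power draw 9 + 6 = 15 ≤ 15, throughput 16 + 14 = 30.
No other feasible combination does better.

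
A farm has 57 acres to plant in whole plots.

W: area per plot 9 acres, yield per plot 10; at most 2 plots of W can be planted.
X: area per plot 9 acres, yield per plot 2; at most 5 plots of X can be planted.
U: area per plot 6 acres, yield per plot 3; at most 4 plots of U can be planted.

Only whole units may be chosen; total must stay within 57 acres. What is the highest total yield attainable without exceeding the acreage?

W has the best ratio (10/9); taking only W gives at most 2×10 = 20 (stopped by the supply cap of 2).
Mixing does better — 2×W, 1×X, and 4×U: area 51 ≤ 57, yield 2·10 + 1·2 + 4·3 = 34.

34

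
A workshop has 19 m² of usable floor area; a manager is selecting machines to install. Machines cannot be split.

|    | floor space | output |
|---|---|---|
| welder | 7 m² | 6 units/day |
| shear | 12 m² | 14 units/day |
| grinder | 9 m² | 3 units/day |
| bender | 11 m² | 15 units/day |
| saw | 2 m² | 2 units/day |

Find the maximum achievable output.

21

Take welder and bender: floor space 7 + 11 = 18 ≤ 19, output 6 + 15 = 21.
No other feasible combination does better.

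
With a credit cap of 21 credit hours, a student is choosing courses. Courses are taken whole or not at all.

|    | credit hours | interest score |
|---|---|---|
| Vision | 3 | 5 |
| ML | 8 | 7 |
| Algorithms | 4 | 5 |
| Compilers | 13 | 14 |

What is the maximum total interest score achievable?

Allowing fractional choices, the relaxed optimum would be about 24.9, but courses are indivisible.
Vision + Compilers: credit hours 3 + 13 = 16 ≤ 21, interest score 5 + 14 = 19.
ML + Compilers: credit hours 8 + 13 = 21 ≤ 21, interest score 7 + 14 = 21.
Vision + Algorithms + Compilers: credit hours 3 + 4 + 13 = 20 ≤ 21, interest score 5 + 5 + 14 = 24.
Best is Vision, Algorithms, and Compilers with total interest score 24.

24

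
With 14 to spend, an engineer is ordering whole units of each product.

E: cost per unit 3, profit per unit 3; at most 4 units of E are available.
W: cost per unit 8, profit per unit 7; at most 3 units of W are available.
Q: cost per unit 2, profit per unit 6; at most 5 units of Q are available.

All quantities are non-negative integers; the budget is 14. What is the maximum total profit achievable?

This is a bounded integer knapsack.
Q has the best ratio (6/2); taking only Q gives at most 5×6 = 30 (stopped by the supply cap of 5).
Mixing does better — 1×E and 5×Q: cost 13 ≤ 14, profit 1·3 + 5·6 = 33.

33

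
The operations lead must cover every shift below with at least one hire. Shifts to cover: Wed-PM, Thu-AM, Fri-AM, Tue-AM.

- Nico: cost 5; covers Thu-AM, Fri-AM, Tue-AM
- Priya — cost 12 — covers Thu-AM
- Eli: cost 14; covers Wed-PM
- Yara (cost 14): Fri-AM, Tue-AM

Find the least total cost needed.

Choose Nico and Eli: together they cover Wed-PM, Thu-AM, Fri-AM, Tue-AM — every shift.
Total cost: 5 + 14 = 19.
No cover costs less than 19.

19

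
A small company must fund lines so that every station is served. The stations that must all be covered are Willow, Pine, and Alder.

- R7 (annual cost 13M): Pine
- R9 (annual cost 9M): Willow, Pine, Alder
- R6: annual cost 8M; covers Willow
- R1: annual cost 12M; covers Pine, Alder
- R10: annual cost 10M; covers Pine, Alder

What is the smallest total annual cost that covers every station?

This is a weighted set-cover instance.
R9 alone covers Willow, Pine, Alder — every station.
Total annual cost: 9.
No cover costs less than 9.

9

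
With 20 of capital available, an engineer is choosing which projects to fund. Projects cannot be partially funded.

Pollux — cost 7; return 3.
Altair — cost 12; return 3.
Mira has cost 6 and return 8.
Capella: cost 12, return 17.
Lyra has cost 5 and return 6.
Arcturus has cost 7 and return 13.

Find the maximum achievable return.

This is a 0-1 knapsack instance.
Allowing fractional choices, the relaxed optimum would be about 31.3, but projects are indivisible.
Capella + Arcturus: cost 12 + 7 = 19 ≤ 20, return 17 + 13 = 30.
Mira + Lyra + Arcturus: cost 6 + 5 + 7 = 18 ≤ 20, return 8 + 6 + 13 = 27.
Best is Capella and Arcturus with total return 30.

30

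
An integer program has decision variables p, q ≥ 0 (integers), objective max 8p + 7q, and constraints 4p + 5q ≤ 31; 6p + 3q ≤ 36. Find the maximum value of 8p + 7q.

54

(p,q)=(5,2) is feasible, giving 54.
(p,q)=(4,3) is feasible, giving 53.
(p,q)=(5,1) is feasible, giving 47.
No feasible integer point exceeds 54.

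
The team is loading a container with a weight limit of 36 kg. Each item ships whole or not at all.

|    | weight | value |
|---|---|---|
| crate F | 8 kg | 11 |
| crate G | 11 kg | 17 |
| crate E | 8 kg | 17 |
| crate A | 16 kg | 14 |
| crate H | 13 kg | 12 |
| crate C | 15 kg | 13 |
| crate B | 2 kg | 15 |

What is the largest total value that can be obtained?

62

Treat it as a binary knapsack problem.
crate F + crate G + crate E + crate B: weight 8 + 11 + 8 + 2 = 29 ≤ 36, value 11 + 17 + 17 + 15 = 60.
crate G + crate E + crate H + crate B: weight 11 + 8 + 13 + 2 = 34 ≤ 36, value 17 + 17 + 12 + 15 = 61.
crate G + crate E + crate C + crate B: weight 11 + 8 + 15 + 2 = 36 ≤ 36, value 17 + 17 + 13 + 15 = 62.
Best is crate G, crate E, crate C, and crate B with total value 62.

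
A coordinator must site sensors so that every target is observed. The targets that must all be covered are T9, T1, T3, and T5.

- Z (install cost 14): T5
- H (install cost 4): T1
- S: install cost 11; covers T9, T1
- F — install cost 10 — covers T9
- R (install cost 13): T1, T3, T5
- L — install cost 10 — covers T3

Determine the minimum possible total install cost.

The greedy cost-per-new-target heuristic would pick H, R, and F for 27, but a cheaper cover exists.
Choose F and R: together they cover T9, T1, T3, T5 — every target.
Total install cost: 10 + 13 = 23.
No cover costs less than 23.

23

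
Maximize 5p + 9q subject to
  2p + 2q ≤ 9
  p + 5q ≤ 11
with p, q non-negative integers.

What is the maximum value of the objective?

Relaxing integrality, the LP optimum is 29.00 at (p,q) = (2.88, 1.62), which is not an integer point.
(p,q)=(3,1): 2·3+2·1=8≤9, 1·3+5·1=8≤11, objective 24.
(p,q)=(1,2): 2·1+2·2=6≤9, 1·1+5·2=11≤11, objective 23.
(p,q)=(4,0): 2·4+2·0=8≤9, 1·4+5·0=4≤11, objective 20.
No feasible integer point exceeds 24.

24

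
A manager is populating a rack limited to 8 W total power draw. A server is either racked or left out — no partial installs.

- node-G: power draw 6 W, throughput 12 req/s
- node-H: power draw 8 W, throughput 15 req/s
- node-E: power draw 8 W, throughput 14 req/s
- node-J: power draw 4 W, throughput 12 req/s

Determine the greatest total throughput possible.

Treat it as a binary knapsack problem.
Take node-H: power draw 8 ≤ 8, throughput 15.
No other feasible combination does better.

15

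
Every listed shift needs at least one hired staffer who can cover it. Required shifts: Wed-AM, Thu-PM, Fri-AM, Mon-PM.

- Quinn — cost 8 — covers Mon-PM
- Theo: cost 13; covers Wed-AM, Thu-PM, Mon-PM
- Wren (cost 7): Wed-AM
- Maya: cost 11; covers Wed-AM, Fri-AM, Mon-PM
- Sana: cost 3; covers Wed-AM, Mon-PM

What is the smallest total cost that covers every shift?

This is a weighted set-cover instance.
The greedy cost-per-new-shift heuristic would pick Sana, Maya, and Theo for 27, but a cheaper cover exists.
Choose Theo and Maya: together they cover Wed-AM, Thu-PM, Fri-AM, Mon-PM — every shift.
Total cost: 13 + 11 = 24.
No cover costs less than 24.

24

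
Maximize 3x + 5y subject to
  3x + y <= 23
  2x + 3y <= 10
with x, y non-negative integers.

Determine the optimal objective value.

16

Relaxing integrality, the LP optimum is 16.67 at (x,y) = (0, 3.33), which is not an integer point.
(x,y)=(2,2): 3·2+1·2=8≤23, 2·2+3·2=10≤10, objective 16.
(x,y)=(0,3): 3·0+1·3=3≤23, 2·0+3·3=9≤10, objective 15.
(x,y)=(3,1): 3·3+1·1=10≤23, 2·3+3·1=9≤10, objective 14.
No feasible integer point exceeds 16.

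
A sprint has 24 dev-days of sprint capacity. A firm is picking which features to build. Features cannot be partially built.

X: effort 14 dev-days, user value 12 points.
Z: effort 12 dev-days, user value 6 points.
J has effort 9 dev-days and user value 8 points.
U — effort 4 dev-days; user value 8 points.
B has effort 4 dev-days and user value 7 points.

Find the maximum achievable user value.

27

J + U + B: effort 9 + 4 + 4 = 17 ≤ 24, user value 8 + 8 + 7 = 23.
Z + U + B: effort 12 + 4 + 4 = 20 ≤ 24, user value 6 + 8 + 7 = 21.
X + U + B: effort 14 + 4 + 4 = 22 ≤ 24, user value 12 + 8 + 7 = 27.
Best is X, U, and B with total user value 27.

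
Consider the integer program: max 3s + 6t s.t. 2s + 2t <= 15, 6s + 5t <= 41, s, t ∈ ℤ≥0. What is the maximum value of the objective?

42

(s,t)=(0,7): 2·0+2·7=14≤15, 6·0+5·7=35≤41, objective 42.
(s,t)=(1,6): 2·1+2·6=14≤15, 6·1+5·6=36≤41, objective 39.
(s,t)=(0,6): 2·0+2·6=12≤15, 6·0+5·6=30≤41, objective 36.
No feasible integer point exceeds 42.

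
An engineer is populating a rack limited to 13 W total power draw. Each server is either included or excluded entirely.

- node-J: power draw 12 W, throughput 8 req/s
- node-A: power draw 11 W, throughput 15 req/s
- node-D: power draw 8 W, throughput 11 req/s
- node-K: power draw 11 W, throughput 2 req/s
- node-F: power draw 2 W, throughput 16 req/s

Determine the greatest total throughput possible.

31

Take node-A and node-F: power draw 11 + 2 = 13 ≤ 13, throughput 15 + 16 = 31.
No other feasible combination does better.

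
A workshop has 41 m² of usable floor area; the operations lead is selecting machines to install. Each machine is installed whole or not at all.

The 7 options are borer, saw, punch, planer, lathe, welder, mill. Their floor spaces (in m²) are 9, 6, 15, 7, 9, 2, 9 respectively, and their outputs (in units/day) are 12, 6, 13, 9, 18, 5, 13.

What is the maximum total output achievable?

58

saw + punch + lathe + welder + mill: floor space 6 + 15 + 9 + 2 + 9 = 41 ≤ 41, output 6 + 13 + 18 + 5 + 13 = 55.
borer + saw + planer + lathe + mill: floor space 9 + 6 + 7 + 9 + 9 = 40 ≤ 41, output 12 + 6 + 9 + 18 + 13 = 58.
borer + planer + lathe + welder + mill: floor space 9 + 7 + 9 + 2 + 9 = 36 ≤ 41, output 12 + 9 + 18 + 5 + 13 = 57.
Best is borer, saw, planer, lathe, and mill with total output 58.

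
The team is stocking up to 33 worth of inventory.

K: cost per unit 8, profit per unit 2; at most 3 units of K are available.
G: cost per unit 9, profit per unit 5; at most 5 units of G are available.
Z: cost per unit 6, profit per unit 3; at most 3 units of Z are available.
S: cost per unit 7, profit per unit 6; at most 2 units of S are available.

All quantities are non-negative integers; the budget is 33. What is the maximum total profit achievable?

3×Z and 2×S: cost 32 ≤ 33, profit 3·3 + 2·6 = 21.
2×G and 2×S: cost 32 ≤ 33, profit 2·5 + 2·6 = 22.
Best is 22.

22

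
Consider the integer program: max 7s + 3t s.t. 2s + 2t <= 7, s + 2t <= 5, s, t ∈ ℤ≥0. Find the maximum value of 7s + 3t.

Relaxing integrality, the LP optimum is 24.50 at (s,t) = (3.5, 0), which is not an integer point.
(s,t)=(3,0): 2·3+2·0=6≤7, 1·3+2·0=3≤5, objective 21.
(s,t)=(2,1): 2·2+2·1=6≤7, 1·2+2·1=4≤5, objective 17.
(s,t)=(2,0): 2·2+2·0=4≤7, 1·2+2·0=2≤5, objective 14.
Maximum is 21 at (s,t)=(3,0).

21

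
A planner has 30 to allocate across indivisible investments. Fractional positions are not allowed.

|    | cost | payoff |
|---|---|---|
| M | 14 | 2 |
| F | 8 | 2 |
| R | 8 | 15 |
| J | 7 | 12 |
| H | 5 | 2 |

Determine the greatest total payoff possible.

Take F, R, J, and H: cost 8 + 8 + 7 + 5 = 28 ≤ 30, payoff 2 + 15 + 12 + 2 = 31.
No other feasible combination does better.

31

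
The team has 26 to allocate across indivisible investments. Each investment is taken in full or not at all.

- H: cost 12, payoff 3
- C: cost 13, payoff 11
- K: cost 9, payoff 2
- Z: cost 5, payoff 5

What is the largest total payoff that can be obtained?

Allowing fractional choices, the relaxed optimum would be about 18.0, but investments are indivisible.
C + Z: cost 13 + 5 = 18 ≤ 26, payoff 11 + 5 = 16.
H + C: cost 12 + 13 = 25 ≤ 26, payoff 3 + 11 = 14.
Best is C and Z with total payoff 16.

16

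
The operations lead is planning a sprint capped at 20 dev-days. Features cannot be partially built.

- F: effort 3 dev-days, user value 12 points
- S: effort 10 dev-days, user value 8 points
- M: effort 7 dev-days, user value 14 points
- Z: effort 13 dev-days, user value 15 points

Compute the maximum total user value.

This is an integer program with binary decision variables.
M + Z: effort 7 + 13 = 20 ≤ 20, user value 14 + 15 = 29.
F + S + M: effort 3 + 10 + 7 = 20 ≤ 20, user value 12 + 8 + 14 = 34.
Best is F, S, and M with total user value 34.

34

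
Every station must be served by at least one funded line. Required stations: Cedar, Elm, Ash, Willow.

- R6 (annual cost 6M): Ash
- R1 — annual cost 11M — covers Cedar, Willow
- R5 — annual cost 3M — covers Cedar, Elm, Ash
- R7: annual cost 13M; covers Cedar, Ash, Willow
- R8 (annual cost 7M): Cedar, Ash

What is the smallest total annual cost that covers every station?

Choose R1 and R5: together they cover Cedar, Elm, Ash, Willow — every station.
Total annual cost: 11 + 3 = 14.
No cover costs less than 14.

14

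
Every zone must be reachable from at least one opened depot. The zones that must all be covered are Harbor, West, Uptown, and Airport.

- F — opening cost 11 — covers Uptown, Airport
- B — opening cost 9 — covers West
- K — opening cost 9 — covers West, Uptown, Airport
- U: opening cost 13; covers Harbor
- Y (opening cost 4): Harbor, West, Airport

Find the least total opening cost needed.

13

Choose K and Y: together they cover Harbor, West, Uptown, Airport — every zone.
Total opening cost: 9 + 4 = 13.
No cover costs less than 13.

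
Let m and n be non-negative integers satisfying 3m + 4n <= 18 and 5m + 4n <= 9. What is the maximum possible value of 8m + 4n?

12

(m,n)=(1,1) is feasible, giving 12.
(m,n)=(0,2) is feasible, giving 8.
(m,n)=(1,0) is feasible, giving 8.
(m,n)=(0,1) is feasible, giving 4.
No feasible integer point exceeds 12.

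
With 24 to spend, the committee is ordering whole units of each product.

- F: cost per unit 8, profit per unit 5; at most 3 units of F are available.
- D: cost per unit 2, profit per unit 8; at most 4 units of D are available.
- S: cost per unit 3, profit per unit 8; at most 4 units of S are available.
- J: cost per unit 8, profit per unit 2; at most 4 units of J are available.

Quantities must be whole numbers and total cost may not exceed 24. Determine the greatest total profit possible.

D has the best ratio (8/2); taking only D gives at most 4×8 = 32 (stopped by the supply cap of 4).
Mixing does better — 4×D and 4×S: cost 20 ≤ 24, profit 4·8 + 4·8 = 64.

64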